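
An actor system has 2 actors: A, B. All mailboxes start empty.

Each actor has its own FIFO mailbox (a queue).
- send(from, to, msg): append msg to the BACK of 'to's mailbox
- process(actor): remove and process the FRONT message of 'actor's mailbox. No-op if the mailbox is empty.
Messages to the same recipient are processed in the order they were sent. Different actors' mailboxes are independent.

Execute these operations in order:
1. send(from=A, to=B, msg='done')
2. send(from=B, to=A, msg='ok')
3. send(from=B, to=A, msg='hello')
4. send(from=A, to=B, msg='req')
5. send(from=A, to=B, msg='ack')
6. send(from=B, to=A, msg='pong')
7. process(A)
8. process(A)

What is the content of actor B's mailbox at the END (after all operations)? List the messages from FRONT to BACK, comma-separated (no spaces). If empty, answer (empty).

After 1 (send(from=A, to=B, msg='done')): A:[] B:[done]
After 2 (send(from=B, to=A, msg='ok')): A:[ok] B:[done]
After 3 (send(from=B, to=A, msg='hello')): A:[ok,hello] B:[done]
After 4 (send(from=A, to=B, msg='req')): A:[ok,hello] B:[done,req]
After 5 (send(from=A, to=B, msg='ack')): A:[ok,hello] B:[done,req,ack]
After 6 (send(from=B, to=A, msg='pong')): A:[ok,hello,pong] B:[done,req,ack]
After 7 (process(A)): A:[hello,pong] B:[done,req,ack]
After 8 (process(A)): A:[pong] B:[done,req,ack]

Answer: done,req,ack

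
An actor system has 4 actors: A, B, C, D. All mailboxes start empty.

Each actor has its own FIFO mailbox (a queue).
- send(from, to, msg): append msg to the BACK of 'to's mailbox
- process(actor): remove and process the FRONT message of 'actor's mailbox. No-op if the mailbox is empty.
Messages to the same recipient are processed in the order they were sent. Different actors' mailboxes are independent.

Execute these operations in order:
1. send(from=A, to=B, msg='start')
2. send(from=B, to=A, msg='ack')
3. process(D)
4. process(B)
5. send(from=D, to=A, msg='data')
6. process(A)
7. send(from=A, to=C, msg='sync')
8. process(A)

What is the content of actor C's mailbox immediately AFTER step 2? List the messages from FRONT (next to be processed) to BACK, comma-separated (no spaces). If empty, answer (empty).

After 1 (send(from=A, to=B, msg='start')): A:[] B:[start] C:[] D:[]
After 2 (send(from=B, to=A, msg='ack')): A:[ack] B:[start] C:[] D:[]

(empty)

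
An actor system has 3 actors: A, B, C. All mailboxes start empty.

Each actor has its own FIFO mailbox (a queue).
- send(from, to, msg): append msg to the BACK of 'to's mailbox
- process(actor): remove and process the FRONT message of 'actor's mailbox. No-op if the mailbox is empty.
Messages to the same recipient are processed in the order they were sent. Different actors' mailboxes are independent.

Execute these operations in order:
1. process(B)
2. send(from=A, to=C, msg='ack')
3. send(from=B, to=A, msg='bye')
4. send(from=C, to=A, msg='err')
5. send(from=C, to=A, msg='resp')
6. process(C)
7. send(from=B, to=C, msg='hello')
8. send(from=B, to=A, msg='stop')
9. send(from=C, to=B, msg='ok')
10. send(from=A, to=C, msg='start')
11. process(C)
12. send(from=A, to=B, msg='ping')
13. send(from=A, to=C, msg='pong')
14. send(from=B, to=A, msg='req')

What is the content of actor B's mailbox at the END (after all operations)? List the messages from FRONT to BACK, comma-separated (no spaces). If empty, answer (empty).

Answer: ok,ping

Derivation:
After 1 (process(B)): A:[] B:[] C:[]
After 2 (send(from=A, to=C, msg='ack')): A:[] B:[] C:[ack]
After 3 (send(from=B, to=A, msg='bye')): A:[bye] B:[] C:[ack]
After 4 (send(from=C, to=A, msg='err')): A:[bye,err] B:[] C:[ack]
After 5 (send(from=C, to=A, msg='resp')): A:[bye,err,resp] B:[] C:[ack]
After 6 (process(C)): A:[bye,err,resp] B:[] C:[]
After 7 (send(from=B, to=C, msg='hello')): A:[bye,err,resp] B:[] C:[hello]
After 8 (send(from=B, to=A, msg='stop')): A:[bye,err,resp,stop] B:[] C:[hello]
After 9 (send(from=C, to=B, msg='ok')): A:[bye,err,resp,stop] B:[ok] C:[hello]
After 10 (send(from=A, to=C, msg='start')): A:[bye,err,resp,stop] B:[ok] C:[hello,start]
After 11 (process(C)): A:[bye,err,resp,stop] B:[ok] C:[start]
After 12 (send(from=A, to=B, msg='ping')): A:[bye,err,resp,stop] B:[ok,ping] C:[start]
After 13 (send(from=A, to=C, msg='pong')): A:[bye,err,resp,stop] B:[ok,ping] C:[start,pong]
After 14 (send(from=B, to=A, msg='req')): A:[bye,err,resp,stop,req] B:[ok,ping] C:[start,pong]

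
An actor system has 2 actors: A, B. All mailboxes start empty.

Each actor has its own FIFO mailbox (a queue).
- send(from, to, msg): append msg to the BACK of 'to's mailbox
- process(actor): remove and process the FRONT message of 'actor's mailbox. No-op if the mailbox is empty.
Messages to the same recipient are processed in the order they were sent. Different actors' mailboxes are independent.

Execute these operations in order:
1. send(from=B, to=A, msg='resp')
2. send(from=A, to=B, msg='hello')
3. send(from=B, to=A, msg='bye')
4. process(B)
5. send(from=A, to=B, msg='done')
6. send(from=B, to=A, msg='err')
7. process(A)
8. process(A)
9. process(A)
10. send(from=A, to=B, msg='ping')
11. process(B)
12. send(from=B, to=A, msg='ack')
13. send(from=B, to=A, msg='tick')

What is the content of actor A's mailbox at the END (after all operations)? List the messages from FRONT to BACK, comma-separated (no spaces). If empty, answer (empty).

After 1 (send(from=B, to=A, msg='resp')): A:[resp] B:[]
After 2 (send(from=A, to=B, msg='hello')): A:[resp] B:[hello]
After 3 (send(from=B, to=A, msg='bye')): A:[resp,bye] B:[hello]
After 4 (process(B)): A:[resp,bye] B:[]
After 5 (send(from=A, to=B, msg='done')): A:[resp,bye] B:[done]
After 6 (send(from=B, to=A, msg='err')): A:[resp,bye,err] B:[done]
After 7 (process(A)): A:[bye,err] B:[done]
After 8 (process(A)): A:[err] B:[done]
After 9 (process(A)): A:[] B:[done]
After 10 (send(from=A, to=B, msg='ping')): A:[] B:[done,ping]
After 11 (process(B)): A:[] B:[ping]
After 12 (send(from=B, to=A, msg='ack')): A:[ack] B:[ping]
After 13 (send(from=B, to=A, msg='tick')): A:[ack,tick] B:[ping]

Answer: ack,tick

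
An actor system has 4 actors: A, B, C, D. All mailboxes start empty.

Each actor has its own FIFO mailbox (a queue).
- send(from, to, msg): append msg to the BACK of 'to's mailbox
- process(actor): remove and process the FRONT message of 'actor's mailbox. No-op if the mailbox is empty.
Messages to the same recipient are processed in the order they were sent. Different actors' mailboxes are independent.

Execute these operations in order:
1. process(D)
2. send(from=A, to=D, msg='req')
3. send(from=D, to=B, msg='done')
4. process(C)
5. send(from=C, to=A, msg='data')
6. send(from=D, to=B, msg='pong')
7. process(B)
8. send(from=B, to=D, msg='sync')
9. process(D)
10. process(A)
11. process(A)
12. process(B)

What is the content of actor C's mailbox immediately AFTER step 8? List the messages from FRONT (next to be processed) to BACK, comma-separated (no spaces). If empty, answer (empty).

After 1 (process(D)): A:[] B:[] C:[] D:[]
After 2 (send(from=A, to=D, msg='req')): A:[] B:[] C:[] D:[req]
After 3 (send(from=D, to=B, msg='done')): A:[] B:[done] C:[] D:[req]
After 4 (process(C)): A:[] B:[done] C:[] D:[req]
After 5 (send(from=C, to=A, msg='data')): A:[data] B:[done] C:[] D:[req]
After 6 (send(from=D, to=B, msg='pong')): A:[data] B:[done,pong] C:[] D:[req]
After 7 (process(B)): A:[data] B:[pong] C:[] D:[req]
After 8 (send(from=B, to=D, msg='sync')): A:[data] B:[pong] C:[] D:[req,sync]

(empty)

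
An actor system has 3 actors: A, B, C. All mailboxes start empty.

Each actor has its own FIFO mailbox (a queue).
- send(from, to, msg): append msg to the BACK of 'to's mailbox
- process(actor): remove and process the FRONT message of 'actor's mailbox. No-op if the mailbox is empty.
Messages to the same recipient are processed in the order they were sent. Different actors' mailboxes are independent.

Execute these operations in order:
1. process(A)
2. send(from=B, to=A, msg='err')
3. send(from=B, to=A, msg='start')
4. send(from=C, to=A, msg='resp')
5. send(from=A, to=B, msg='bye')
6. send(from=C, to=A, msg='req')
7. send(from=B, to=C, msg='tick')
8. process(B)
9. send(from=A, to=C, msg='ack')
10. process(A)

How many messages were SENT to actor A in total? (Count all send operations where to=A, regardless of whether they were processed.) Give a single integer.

After 1 (process(A)): A:[] B:[] C:[]
After 2 (send(from=B, to=A, msg='err')): A:[err] B:[] C:[]
After 3 (send(from=B, to=A, msg='start')): A:[err,start] B:[] C:[]
After 4 (send(from=C, to=A, msg='resp')): A:[err,start,resp] B:[] C:[]
After 5 (send(from=A, to=B, msg='bye')): A:[err,start,resp] B:[bye] C:[]
After 6 (send(from=C, to=A, msg='req')): A:[err,start,resp,req] B:[bye] C:[]
After 7 (send(from=B, to=C, msg='tick')): A:[err,start,resp,req] B:[bye] C:[tick]
After 8 (process(B)): A:[err,start,resp,req] B:[] C:[tick]
After 9 (send(from=A, to=C, msg='ack')): A:[err,start,resp,req] B:[] C:[tick,ack]
After 10 (process(A)): A:[start,resp,req] B:[] C:[tick,ack]

Answer: 4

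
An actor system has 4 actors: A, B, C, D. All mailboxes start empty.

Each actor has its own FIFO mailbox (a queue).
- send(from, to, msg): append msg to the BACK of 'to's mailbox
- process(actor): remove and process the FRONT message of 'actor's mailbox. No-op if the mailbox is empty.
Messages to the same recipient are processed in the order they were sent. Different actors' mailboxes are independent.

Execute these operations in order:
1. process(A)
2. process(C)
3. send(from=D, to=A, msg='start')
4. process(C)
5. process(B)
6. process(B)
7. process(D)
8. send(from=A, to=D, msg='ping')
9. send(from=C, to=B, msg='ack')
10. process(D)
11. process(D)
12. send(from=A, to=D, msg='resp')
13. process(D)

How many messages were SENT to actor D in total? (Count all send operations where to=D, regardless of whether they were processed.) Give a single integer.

After 1 (process(A)): A:[] B:[] C:[] D:[]
After 2 (process(C)): A:[] B:[] C:[] D:[]
After 3 (send(from=D, to=A, msg='start')): A:[start] B:[] C:[] D:[]
After 4 (process(C)): A:[start] B:[] C:[] D:[]
After 5 (process(B)): A:[start] B:[] C:[] D:[]
After 6 (process(B)): A:[start] B:[] C:[] D:[]
After 7 (process(D)): A:[start] B:[] C:[] D:[]
After 8 (send(from=A, to=D, msg='ping')): A:[start] B:[] C:[] D:[ping]
After 9 (send(from=C, to=B, msg='ack')): A:[start] B:[ack] C:[] D:[ping]
After 10 (process(D)): A:[start] B:[ack] C:[] D:[]
After 11 (process(D)): A:[start] B:[ack] C:[] D:[]
After 12 (send(from=A, to=D, msg='resp')): A:[start] B:[ack] C:[] D:[resp]
After 13 (process(D)): A:[start] B:[ack] C:[] D:[]

Answer: 2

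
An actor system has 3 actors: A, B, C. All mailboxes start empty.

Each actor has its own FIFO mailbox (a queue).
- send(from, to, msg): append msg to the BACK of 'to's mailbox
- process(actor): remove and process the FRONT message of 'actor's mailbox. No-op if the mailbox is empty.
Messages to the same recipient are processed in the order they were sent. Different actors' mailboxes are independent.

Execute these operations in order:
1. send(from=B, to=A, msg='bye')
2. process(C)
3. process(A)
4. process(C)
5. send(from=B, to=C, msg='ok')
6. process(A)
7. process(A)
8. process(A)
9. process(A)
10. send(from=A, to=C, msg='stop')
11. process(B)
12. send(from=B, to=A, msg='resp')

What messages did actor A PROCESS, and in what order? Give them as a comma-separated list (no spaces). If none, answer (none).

After 1 (send(from=B, to=A, msg='bye')): A:[bye] B:[] C:[]
After 2 (process(C)): A:[bye] B:[] C:[]
After 3 (process(A)): A:[] B:[] C:[]
After 4 (process(C)): A:[] B:[] C:[]
After 5 (send(from=B, to=C, msg='ok')): A:[] B:[] C:[ok]
After 6 (process(A)): A:[] B:[] C:[ok]
After 7 (process(A)): A:[] B:[] C:[ok]
After 8 (process(A)): A:[] B:[] C:[ok]
After 9 (process(A)): A:[] B:[] C:[ok]
After 10 (send(from=A, to=C, msg='stop')): A:[] B:[] C:[ok,stop]
After 11 (process(B)): A:[] B:[] C:[ok,stop]
After 12 (send(from=B, to=A, msg='resp')): A:[resp] B:[] C:[ok,stop]

Answer: bye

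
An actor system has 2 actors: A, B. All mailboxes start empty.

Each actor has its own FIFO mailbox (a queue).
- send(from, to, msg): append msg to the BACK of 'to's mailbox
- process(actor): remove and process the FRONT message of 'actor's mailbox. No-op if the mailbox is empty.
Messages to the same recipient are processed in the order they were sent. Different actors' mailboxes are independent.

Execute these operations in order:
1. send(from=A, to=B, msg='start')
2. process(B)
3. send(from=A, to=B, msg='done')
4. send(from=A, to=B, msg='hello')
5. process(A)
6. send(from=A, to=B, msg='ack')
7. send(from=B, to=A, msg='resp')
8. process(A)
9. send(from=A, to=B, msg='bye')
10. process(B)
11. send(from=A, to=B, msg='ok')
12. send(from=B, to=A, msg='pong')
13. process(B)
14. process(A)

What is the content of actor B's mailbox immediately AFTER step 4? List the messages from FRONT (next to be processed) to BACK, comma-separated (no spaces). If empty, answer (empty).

After 1 (send(from=A, to=B, msg='start')): A:[] B:[start]
After 2 (process(B)): A:[] B:[]
After 3 (send(from=A, to=B, msg='done')): A:[] B:[done]
After 4 (send(from=A, to=B, msg='hello')): A:[] B:[done,hello]

done,hello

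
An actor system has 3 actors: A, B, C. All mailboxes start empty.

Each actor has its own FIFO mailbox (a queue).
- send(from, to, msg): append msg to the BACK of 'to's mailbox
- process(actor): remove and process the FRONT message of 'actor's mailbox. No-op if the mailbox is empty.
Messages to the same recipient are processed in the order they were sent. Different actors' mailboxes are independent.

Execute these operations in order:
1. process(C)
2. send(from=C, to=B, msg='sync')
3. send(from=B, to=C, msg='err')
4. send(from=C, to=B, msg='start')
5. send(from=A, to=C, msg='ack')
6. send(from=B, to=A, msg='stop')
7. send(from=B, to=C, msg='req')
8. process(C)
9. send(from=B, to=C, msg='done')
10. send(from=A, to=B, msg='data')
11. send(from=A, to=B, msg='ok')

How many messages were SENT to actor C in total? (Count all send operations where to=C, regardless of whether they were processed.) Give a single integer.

Answer: 4

Derivation:
After 1 (process(C)): A:[] B:[] C:[]
After 2 (send(from=C, to=B, msg='sync')): A:[] B:[sync] C:[]
After 3 (send(from=B, to=C, msg='err')): A:[] B:[sync] C:[err]
After 4 (send(from=C, to=B, msg='start')): A:[] B:[sync,start] C:[err]
After 5 (send(from=A, to=C, msg='ack')): A:[] B:[sync,start] C:[err,ack]
After 6 (send(from=B, to=A, msg='stop')): A:[stop] B:[sync,start] C:[err,ack]
After 7 (send(from=B, to=C, msg='req')): A:[stop] B:[sync,start] C:[err,ack,req]
After 8 (process(C)): A:[stop] B:[sync,start] C:[ack,req]
After 9 (send(from=B, to=C, msg='done')): A:[stop] B:[sync,start] C:[ack,req,done]
After 10 (send(from=A, to=B, msg='data')): A:[stop] B:[sync,start,data] C:[ack,req,done]
After 11 (send(from=A, to=B, msg='ok')): A:[stop] B:[sync,start,data,ok] C:[ack,req,done]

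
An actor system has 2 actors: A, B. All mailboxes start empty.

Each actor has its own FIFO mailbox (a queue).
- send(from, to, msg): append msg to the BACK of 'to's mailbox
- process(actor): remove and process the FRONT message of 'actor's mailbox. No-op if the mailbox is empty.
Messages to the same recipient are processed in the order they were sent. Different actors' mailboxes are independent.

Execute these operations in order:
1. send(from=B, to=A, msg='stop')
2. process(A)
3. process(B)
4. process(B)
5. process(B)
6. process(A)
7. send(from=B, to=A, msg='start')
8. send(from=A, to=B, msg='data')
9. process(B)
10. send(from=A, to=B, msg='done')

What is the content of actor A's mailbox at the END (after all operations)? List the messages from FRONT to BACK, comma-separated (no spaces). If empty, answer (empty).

After 1 (send(from=B, to=A, msg='stop')): A:[stop] B:[]
After 2 (process(A)): A:[] B:[]
After 3 (process(B)): A:[] B:[]
After 4 (process(B)): A:[] B:[]
After 5 (process(B)): A:[] B:[]
After 6 (process(A)): A:[] B:[]
After 7 (send(from=B, to=A, msg='start')): A:[start] B:[]
After 8 (send(from=A, to=B, msg='data')): A:[start] B:[data]
After 9 (process(B)): A:[start] B:[]
After 10 (send(from=A, to=B, msg='done')): A:[start] B:[done]

Answer: start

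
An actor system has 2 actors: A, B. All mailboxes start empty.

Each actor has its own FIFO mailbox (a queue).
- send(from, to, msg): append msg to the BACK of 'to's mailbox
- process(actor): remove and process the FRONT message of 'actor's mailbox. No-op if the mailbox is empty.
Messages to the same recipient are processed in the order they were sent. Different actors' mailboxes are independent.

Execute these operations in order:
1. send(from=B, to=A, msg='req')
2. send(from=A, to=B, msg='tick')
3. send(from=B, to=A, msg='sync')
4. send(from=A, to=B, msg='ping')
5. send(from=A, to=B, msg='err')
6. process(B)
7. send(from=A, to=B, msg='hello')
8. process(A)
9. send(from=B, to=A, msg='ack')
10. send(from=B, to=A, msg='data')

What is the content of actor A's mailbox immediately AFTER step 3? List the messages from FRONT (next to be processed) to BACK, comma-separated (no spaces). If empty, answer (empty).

After 1 (send(from=B, to=A, msg='req')): A:[req] B:[]
After 2 (send(from=A, to=B, msg='tick')): A:[req] B:[tick]
After 3 (send(from=B, to=A, msg='sync')): A:[req,sync] B:[tick]

req,sync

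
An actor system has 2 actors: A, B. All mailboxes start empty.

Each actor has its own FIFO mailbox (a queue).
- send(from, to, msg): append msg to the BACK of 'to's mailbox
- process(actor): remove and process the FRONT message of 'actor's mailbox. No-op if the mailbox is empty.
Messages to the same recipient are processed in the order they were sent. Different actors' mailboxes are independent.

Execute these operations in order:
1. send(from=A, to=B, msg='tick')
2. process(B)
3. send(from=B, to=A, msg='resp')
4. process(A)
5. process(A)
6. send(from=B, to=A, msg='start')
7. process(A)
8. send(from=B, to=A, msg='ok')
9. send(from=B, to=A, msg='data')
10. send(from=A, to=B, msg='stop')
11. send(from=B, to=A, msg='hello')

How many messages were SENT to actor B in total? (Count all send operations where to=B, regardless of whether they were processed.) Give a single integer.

After 1 (send(from=A, to=B, msg='tick')): A:[] B:[tick]
After 2 (process(B)): A:[] B:[]
After 3 (send(from=B, to=A, msg='resp')): A:[resp] B:[]
After 4 (process(A)): A:[] B:[]
After 5 (process(A)): A:[] B:[]
After 6 (send(from=B, to=A, msg='start')): A:[start] B:[]
After 7 (process(A)): A:[] B:[]
After 8 (send(from=B, to=A, msg='ok')): A:[ok] B:[]
After 9 (send(from=B, to=A, msg='data')): A:[ok,data] B:[]
After 10 (send(from=A, to=B, msg='stop')): A:[ok,data] B:[stop]
After 11 (send(from=B, to=A, msg='hello')): A:[ok,data,hello] B:[stop]

Answer: 2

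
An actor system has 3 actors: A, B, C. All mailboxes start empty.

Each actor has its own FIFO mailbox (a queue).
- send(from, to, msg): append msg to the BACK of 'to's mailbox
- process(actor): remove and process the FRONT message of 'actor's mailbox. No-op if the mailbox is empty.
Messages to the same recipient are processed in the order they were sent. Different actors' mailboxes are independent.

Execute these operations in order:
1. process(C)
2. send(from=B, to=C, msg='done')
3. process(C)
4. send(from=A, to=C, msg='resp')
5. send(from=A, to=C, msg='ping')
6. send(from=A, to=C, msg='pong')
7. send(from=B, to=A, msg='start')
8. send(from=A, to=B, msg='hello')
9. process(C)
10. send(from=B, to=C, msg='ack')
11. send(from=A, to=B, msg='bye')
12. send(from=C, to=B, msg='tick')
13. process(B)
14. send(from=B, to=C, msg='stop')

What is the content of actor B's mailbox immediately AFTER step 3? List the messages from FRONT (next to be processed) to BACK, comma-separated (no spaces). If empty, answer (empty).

After 1 (process(C)): A:[] B:[] C:[]
After 2 (send(from=B, to=C, msg='done')): A:[] B:[] C:[done]
After 3 (process(C)): A:[] B:[] C:[]

(empty)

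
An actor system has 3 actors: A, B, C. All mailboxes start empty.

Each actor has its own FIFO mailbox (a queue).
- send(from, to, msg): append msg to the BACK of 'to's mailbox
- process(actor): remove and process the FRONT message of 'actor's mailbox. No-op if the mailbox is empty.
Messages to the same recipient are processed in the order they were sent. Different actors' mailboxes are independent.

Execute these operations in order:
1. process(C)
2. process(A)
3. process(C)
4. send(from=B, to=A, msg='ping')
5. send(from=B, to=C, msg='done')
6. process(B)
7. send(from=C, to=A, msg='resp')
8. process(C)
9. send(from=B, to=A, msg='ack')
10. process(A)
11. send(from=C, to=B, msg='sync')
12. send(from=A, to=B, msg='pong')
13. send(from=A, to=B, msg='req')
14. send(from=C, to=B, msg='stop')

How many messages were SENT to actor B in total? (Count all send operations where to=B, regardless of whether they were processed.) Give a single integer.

After 1 (process(C)): A:[] B:[] C:[]
After 2 (process(A)): A:[] B:[] C:[]
After 3 (process(C)): A:[] B:[] C:[]
After 4 (send(from=B, to=A, msg='ping')): A:[ping] B:[] C:[]
After 5 (send(from=B, to=C, msg='done')): A:[ping] B:[] C:[done]
After 6 (process(B)): A:[ping] B:[] C:[done]
After 7 (send(from=C, to=A, msg='resp')): A:[ping,resp] B:[] C:[done]
After 8 (process(C)): A:[ping,resp] B:[] C:[]
After 9 (send(from=B, to=A, msg='ack')): A:[ping,resp,ack] B:[] C:[]
After 10 (process(A)): A:[resp,ack] B:[] C:[]
After 11 (send(from=C, to=B, msg='sync')): A:[resp,ack] B:[sync] C:[]
After 12 (send(from=A, to=B, msg='pong')): A:[resp,ack] B:[sync,pong] C:[]
After 13 (send(from=A, to=B, msg='req')): A:[resp,ack] B:[sync,pong,req] C:[]
After 14 (send(from=C, to=B, msg='stop')): A:[resp,ack] B:[sync,pong,req,stop] C:[]

Answer: 4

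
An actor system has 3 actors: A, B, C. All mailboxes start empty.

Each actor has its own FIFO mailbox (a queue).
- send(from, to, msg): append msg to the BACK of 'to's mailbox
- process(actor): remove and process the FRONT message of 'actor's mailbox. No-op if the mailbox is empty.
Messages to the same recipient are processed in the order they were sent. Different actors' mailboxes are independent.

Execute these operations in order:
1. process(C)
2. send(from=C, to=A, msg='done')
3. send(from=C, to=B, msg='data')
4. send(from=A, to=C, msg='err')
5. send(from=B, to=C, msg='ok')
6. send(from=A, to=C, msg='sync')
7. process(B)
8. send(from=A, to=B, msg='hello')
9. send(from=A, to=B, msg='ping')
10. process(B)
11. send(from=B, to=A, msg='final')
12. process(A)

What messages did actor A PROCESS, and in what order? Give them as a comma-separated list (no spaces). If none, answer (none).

After 1 (process(C)): A:[] B:[] C:[]
After 2 (send(from=C, to=A, msg='done')): A:[done] B:[] C:[]
After 3 (send(from=C, to=B, msg='data')): A:[done] B:[data] C:[]
After 4 (send(from=A, to=C, msg='err')): A:[done] B:[data] C:[err]
After 5 (send(from=B, to=C, msg='ok')): A:[done] B:[data] C:[err,ok]
After 6 (send(from=A, to=C, msg='sync')): A:[done] B:[data] C:[err,ok,sync]
After 7 (process(B)): A:[done] B:[] C:[err,ok,sync]
After 8 (send(from=A, to=B, msg='hello')): A:[done] B:[hello] C:[err,ok,sync]
After 9 (send(from=A, to=B, msg='ping')): A:[done] B:[hello,ping] C:[err,ok,sync]
After 10 (process(B)): A:[done] B:[ping] C:[err,ok,sync]
After 11 (send(from=B, to=A, msg='final')): A:[done,final] B:[ping] C:[err,ok,sync]
After 12 (process(A)): A:[final] B:[ping] C:[err,ok,sync]

Answer: done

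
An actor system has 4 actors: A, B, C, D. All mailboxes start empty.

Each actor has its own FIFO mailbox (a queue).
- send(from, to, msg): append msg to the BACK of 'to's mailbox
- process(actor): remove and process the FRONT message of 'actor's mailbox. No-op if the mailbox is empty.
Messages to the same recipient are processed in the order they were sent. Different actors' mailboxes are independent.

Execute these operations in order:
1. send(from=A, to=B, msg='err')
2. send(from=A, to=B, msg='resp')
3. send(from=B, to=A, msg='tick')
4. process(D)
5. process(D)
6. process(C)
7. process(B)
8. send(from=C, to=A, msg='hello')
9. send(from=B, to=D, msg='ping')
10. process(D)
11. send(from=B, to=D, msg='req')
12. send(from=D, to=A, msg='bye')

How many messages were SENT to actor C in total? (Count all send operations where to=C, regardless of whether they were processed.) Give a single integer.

Answer: 0

Derivation:
After 1 (send(from=A, to=B, msg='err')): A:[] B:[err] C:[] D:[]
After 2 (send(from=A, to=B, msg='resp')): A:[] B:[err,resp] C:[] D:[]
After 3 (send(from=B, to=A, msg='tick')): A:[tick] B:[err,resp] C:[] D:[]
After 4 (process(D)): A:[tick] B:[err,resp] C:[] D:[]
After 5 (process(D)): A:[tick] B:[err,resp] C:[] D:[]
After 6 (process(C)): A:[tick] B:[err,resp] C:[] D:[]
After 7 (process(B)): A:[tick] B:[resp] C:[] D:[]
After 8 (send(from=C, to=A, msg='hello')): A:[tick,hello] B:[resp] C:[] D:[]
After 9 (send(from=B, to=D, msg='ping')): A:[tick,hello] B:[resp] C:[] D:[ping]
After 10 (process(D)): A:[tick,hello] B:[resp] C:[] D:[]
After 11 (send(from=B, to=D, msg='req')): A:[tick,hello] B:[resp] C:[] D:[req]
After 12 (send(from=D, to=A, msg='bye')): A:[tick,hello,bye] B:[resp] C:[] D:[req]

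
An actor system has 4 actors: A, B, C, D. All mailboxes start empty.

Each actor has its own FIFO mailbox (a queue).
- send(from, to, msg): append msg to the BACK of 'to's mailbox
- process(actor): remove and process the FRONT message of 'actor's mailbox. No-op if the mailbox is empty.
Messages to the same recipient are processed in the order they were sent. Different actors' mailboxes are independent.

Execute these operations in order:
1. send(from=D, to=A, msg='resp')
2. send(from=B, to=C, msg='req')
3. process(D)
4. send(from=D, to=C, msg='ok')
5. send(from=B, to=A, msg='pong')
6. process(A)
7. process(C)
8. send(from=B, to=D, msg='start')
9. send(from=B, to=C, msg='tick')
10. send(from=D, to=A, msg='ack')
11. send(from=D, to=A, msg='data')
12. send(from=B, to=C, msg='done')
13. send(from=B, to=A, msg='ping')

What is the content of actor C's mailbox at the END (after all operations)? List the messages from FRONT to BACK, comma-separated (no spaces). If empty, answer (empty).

Answer: ok,tick,done

Derivation:
After 1 (send(from=D, to=A, msg='resp')): A:[resp] B:[] C:[] D:[]
After 2 (send(from=B, to=C, msg='req')): A:[resp] B:[] C:[req] D:[]
After 3 (process(D)): A:[resp] B:[] C:[req] D:[]
After 4 (send(from=D, to=C, msg='ok')): A:[resp] B:[] C:[req,ok] D:[]
After 5 (send(from=B, to=A, msg='pong')): A:[resp,pong] B:[] C:[req,ok] D:[]
After 6 (process(A)): A:[pong] B:[] C:[req,ok] D:[]
After 7 (process(C)): A:[pong] B:[] C:[ok] D:[]
After 8 (send(from=B, to=D, msg='start')): A:[pong] B:[] C:[ok] D:[start]
After 9 (send(from=B, to=C, msg='tick')): A:[pong] B:[] C:[ok,tick] D:[start]
After 10 (send(from=D, to=A, msg='ack')): A:[pong,ack] B:[] C:[ok,tick] D:[start]
After 11 (send(from=D, to=A, msg='data')): A:[pong,ack,data] B:[] C:[ok,tick] D:[start]
After 12 (send(from=B, to=C, msg='done')): A:[pong,ack,data] B:[] C:[ok,tick,done] D:[start]
After 13 (send(from=B, to=A, msg='ping')): A:[pong,ack,data,ping] B:[] C:[ok,tick,done] D:[start]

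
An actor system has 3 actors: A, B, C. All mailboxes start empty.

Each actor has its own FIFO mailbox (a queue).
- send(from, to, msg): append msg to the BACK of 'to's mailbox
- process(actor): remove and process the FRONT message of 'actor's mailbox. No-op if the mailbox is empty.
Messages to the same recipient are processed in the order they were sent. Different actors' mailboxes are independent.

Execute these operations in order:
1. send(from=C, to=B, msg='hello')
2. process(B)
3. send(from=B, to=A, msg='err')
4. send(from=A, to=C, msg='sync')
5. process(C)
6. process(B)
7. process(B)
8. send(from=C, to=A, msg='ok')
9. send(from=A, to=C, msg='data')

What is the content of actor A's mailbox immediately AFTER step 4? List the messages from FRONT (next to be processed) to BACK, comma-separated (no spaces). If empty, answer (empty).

After 1 (send(from=C, to=B, msg='hello')): A:[] B:[hello] C:[]
After 2 (process(B)): A:[] B:[] C:[]
After 3 (send(from=B, to=A, msg='err')): A:[err] B:[] C:[]
After 4 (send(from=A, to=C, msg='sync')): A:[err] B:[] C:[sync]

err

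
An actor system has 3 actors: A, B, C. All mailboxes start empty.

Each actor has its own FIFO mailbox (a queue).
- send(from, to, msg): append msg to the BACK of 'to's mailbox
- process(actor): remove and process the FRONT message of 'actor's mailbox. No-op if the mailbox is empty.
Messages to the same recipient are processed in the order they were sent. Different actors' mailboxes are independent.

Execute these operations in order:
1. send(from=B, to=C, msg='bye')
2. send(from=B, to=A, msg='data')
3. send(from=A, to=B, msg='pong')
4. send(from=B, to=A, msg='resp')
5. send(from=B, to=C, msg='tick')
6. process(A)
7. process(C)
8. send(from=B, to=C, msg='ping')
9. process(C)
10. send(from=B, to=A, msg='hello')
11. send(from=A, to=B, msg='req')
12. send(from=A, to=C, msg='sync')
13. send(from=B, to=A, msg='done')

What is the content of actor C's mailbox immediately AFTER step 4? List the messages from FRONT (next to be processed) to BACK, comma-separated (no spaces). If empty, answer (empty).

After 1 (send(from=B, to=C, msg='bye')): A:[] B:[] C:[bye]
After 2 (send(from=B, to=A, msg='data')): A:[data] B:[] C:[bye]
After 3 (send(from=A, to=B, msg='pong')): A:[data] B:[pong] C:[bye]
After 4 (send(from=B, to=A, msg='resp')): A:[data,resp] B:[pong] C:[bye]

bye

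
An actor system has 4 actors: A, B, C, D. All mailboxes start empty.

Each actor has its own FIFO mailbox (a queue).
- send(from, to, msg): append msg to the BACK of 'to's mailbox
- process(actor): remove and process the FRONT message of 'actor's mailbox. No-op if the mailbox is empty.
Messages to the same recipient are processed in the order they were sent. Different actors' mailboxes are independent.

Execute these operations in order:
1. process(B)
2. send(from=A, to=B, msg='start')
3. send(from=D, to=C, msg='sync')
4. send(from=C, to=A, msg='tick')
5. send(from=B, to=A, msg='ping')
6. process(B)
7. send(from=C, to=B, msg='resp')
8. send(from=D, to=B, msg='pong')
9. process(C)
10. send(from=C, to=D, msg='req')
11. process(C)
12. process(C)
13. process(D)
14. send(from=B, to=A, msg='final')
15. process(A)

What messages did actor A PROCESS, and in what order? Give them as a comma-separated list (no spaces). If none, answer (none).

After 1 (process(B)): A:[] B:[] C:[] D:[]
After 2 (send(from=A, to=B, msg='start')): A:[] B:[start] C:[] D:[]
After 3 (send(from=D, to=C, msg='sync')): A:[] B:[start] C:[sync] D:[]
After 4 (send(from=C, to=A, msg='tick')): A:[tick] B:[start] C:[sync] D:[]
After 5 (send(from=B, to=A, msg='ping')): A:[tick,ping] B:[start] C:[sync] D:[]
After 6 (process(B)): A:[tick,ping] B:[] C:[sync] D:[]
After 7 (send(from=C, to=B, msg='resp')): A:[tick,ping] B:[resp] C:[sync] D:[]
After 8 (send(from=D, to=B, msg='pong')): A:[tick,ping] B:[resp,pong] C:[sync] D:[]
After 9 (process(C)): A:[tick,ping] B:[resp,pong] C:[] D:[]
After 10 (send(from=C, to=D, msg='req')): A:[tick,ping] B:[resp,pong] C:[] D:[req]
After 11 (process(C)): A:[tick,ping] B:[resp,pong] C:[] D:[req]
After 12 (process(C)): A:[tick,ping] B:[resp,pong] C:[] D:[req]
After 13 (process(D)): A:[tick,ping] B:[resp,pong] C:[] D:[]
After 14 (send(from=B, to=A, msg='final')): A:[tick,ping,final] B:[resp,pong] C:[] D:[]
After 15 (process(A)): A:[ping,final] B:[resp,pong] C:[] D:[]

Answer: tick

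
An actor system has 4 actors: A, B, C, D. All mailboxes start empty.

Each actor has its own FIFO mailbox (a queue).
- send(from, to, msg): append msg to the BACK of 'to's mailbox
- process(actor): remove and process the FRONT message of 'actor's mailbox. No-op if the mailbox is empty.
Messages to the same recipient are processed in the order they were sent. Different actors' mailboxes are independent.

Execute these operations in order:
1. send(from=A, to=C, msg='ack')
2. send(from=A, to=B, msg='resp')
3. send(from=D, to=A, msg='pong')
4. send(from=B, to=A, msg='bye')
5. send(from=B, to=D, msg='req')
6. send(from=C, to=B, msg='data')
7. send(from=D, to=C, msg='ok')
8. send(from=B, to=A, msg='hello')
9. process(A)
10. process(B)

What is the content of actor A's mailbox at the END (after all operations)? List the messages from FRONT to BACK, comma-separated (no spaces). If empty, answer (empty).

After 1 (send(from=A, to=C, msg='ack')): A:[] B:[] C:[ack] D:[]
After 2 (send(from=A, to=B, msg='resp')): A:[] B:[resp] C:[ack] D:[]
After 3 (send(from=D, to=A, msg='pong')): A:[pong] B:[resp] C:[ack] D:[]
After 4 (send(from=B, to=A, msg='bye')): A:[pong,bye] B:[resp] C:[ack] D:[]
After 5 (send(from=B, to=D, msg='req')): A:[pong,bye] B:[resp] C:[ack] D:[req]
After 6 (send(from=C, to=B, msg='data')): A:[pong,bye] B:[resp,data] C:[ack] D:[req]
After 7 (send(from=D, to=C, msg='ok')): A:[pong,bye] B:[resp,data] C:[ack,ok] D:[req]
After 8 (send(from=B, to=A, msg='hello')): A:[pong,bye,hello] B:[resp,data] C:[ack,ok] D:[req]
After 9 (process(A)): A:[bye,hello] B:[resp,data] C:[ack,ok] D:[req]
After 10 (process(B)): A:[bye,hello] B:[data] C:[ack,ok] D:[req]

Answer: bye,hello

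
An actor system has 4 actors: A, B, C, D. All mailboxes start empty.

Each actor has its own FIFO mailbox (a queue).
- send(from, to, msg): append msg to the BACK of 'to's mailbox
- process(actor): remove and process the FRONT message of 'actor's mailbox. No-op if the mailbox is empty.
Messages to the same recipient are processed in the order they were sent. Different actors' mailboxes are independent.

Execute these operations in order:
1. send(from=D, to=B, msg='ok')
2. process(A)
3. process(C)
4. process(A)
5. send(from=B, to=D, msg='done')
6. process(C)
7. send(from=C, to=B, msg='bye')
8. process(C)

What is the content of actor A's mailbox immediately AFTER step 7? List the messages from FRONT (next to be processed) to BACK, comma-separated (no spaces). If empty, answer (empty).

After 1 (send(from=D, to=B, msg='ok')): A:[] B:[ok] C:[] D:[]
After 2 (process(A)): A:[] B:[ok] C:[] D:[]
After 3 (process(C)): A:[] B:[ok] C:[] D:[]
After 4 (process(A)): A:[] B:[ok] C:[] D:[]
After 5 (send(from=B, to=D, msg='done')): A:[] B:[ok] C:[] D:[done]
After 6 (process(C)): A:[] B:[ok] C:[] D:[done]
After 7 (send(from=C, to=B, msg='bye')): A:[] B:[ok,bye] C:[] D:[done]

(empty)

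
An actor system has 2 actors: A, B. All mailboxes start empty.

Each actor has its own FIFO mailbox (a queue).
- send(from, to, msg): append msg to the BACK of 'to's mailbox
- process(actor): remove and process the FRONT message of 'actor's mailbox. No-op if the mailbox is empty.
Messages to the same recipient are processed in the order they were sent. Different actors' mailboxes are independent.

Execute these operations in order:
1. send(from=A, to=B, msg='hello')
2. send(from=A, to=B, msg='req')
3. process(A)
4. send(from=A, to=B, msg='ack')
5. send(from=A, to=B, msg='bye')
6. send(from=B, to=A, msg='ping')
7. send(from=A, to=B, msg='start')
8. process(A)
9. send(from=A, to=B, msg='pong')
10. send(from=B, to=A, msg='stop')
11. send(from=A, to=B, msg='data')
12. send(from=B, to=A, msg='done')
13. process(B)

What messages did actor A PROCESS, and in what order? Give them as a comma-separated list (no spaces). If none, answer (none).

Answer: ping

Derivation:
After 1 (send(from=A, to=B, msg='hello')): A:[] B:[hello]
After 2 (send(from=A, to=B, msg='req')): A:[] B:[hello,req]
After 3 (process(A)): A:[] B:[hello,req]
After 4 (send(from=A, to=B, msg='ack')): A:[] B:[hello,req,ack]
After 5 (send(from=A, to=B, msg='bye')): A:[] B:[hello,req,ack,bye]
After 6 (send(from=B, to=A, msg='ping')): A:[ping] B:[hello,req,ack,bye]
After 7 (send(from=A, to=B, msg='start')): A:[ping] B:[hello,req,ack,bye,start]
After 8 (process(A)): A:[] B:[hello,req,ack,bye,start]
After 9 (send(from=A, to=B, msg='pong')): A:[] B:[hello,req,ack,bye,start,pong]
After 10 (send(from=B, to=A, msg='stop')): A:[stop] B:[hello,req,ack,bye,start,pong]
After 11 (send(from=A, to=B, msg='data')): A:[stop] B:[hello,req,ack,bye,start,pong,data]
After 12 (send(from=B, to=A, msg='done')): A:[stop,done] B:[hello,req,ack,bye,start,pong,data]
After 13 (process(B)): A:[stop,done] B:[req,ack,bye,start,pong,data]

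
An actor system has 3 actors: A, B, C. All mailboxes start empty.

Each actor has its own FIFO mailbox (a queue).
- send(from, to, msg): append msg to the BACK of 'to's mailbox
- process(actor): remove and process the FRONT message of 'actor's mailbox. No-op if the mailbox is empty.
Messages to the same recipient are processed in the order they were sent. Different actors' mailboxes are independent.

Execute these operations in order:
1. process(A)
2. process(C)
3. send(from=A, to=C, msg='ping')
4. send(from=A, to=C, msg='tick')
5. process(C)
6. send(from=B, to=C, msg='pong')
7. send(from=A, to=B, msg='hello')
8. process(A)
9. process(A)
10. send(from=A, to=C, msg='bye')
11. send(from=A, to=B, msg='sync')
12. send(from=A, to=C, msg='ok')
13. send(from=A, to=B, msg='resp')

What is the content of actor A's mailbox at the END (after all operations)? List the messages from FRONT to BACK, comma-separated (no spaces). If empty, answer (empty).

Answer: (empty)

Derivation:
After 1 (process(A)): A:[] B:[] C:[]
After 2 (process(C)): A:[] B:[] C:[]
After 3 (send(from=A, to=C, msg='ping')): A:[] B:[] C:[ping]
After 4 (send(from=A, to=C, msg='tick')): A:[] B:[] C:[ping,tick]
After 5 (process(C)): A:[] B:[] C:[tick]
After 6 (send(from=B, to=C, msg='pong')): A:[] B:[] C:[tick,pong]
After 7 (send(from=A, to=B, msg='hello')): A:[] B:[hello] C:[tick,pong]
After 8 (process(A)): A:[] B:[hello] C:[tick,pong]
After 9 (process(A)): A:[] B:[hello] C:[tick,pong]
After 10 (send(from=A, to=C, msg='bye')): A:[] B:[hello] C:[tick,pong,bye]
After 11 (send(from=A, to=B, msg='sync')): A:[] B:[hello,sync] C:[tick,pong,bye]
After 12 (send(from=A, to=C, msg='ok')): A:[] B:[hello,sync] C:[tick,pong,bye,ok]
After 13 (send(from=A, to=B, msg='resp')): A:[] B:[hello,sync,resp] C:[tick,pong,bye,ok]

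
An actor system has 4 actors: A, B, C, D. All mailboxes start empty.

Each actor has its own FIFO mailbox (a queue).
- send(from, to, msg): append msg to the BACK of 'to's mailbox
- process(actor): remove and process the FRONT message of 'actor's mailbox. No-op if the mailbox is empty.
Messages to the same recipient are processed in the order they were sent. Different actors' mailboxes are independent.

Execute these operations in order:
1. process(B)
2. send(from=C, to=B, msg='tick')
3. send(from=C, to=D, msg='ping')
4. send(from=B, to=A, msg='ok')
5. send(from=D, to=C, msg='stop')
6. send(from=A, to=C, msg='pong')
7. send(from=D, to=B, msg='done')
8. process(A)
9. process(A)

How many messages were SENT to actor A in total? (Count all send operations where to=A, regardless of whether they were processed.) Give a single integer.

Answer: 1

Derivation:
After 1 (process(B)): A:[] B:[] C:[] D:[]
After 2 (send(from=C, to=B, msg='tick')): A:[] B:[tick] C:[] D:[]
After 3 (send(from=C, to=D, msg='ping')): A:[] B:[tick] C:[] D:[ping]
After 4 (send(from=B, to=A, msg='ok')): A:[ok] B:[tick] C:[] D:[ping]
After 5 (send(from=D, to=C, msg='stop')): A:[ok] B:[tick] C:[stop] D:[ping]
After 6 (send(from=A, to=C, msg='pong')): A:[ok] B:[tick] C:[stop,pong] D:[ping]
After 7 (send(from=D, to=B, msg='done')): A:[ok] B:[tick,done] C:[stop,pong] D:[ping]
After 8 (process(A)): A:[] B:[tick,done] C:[stop,pong] D:[ping]
After 9 (process(A)): A:[] B:[tick,done] C:[stop,pong] D:[ping]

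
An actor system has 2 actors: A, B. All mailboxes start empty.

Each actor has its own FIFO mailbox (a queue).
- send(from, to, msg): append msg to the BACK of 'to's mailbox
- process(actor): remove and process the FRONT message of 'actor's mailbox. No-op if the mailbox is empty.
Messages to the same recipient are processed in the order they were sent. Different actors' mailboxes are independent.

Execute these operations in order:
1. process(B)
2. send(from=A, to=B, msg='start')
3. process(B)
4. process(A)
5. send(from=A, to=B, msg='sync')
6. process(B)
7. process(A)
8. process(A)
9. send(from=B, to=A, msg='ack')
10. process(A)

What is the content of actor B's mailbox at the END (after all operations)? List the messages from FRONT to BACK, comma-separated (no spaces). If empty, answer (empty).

After 1 (process(B)): A:[] B:[]
After 2 (send(from=A, to=B, msg='start')): A:[] B:[start]
After 3 (process(B)): A:[] B:[]
After 4 (process(A)): A:[] B:[]
After 5 (send(from=A, to=B, msg='sync')): A:[] B:[sync]
After 6 (process(B)): A:[] B:[]
After 7 (process(A)): A:[] B:[]
After 8 (process(A)): A:[] B:[]
After 9 (send(from=B, to=A, msg='ack')): A:[ack] B:[]
After 10 (process(A)): A:[] B:[]

Answer: (empty)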